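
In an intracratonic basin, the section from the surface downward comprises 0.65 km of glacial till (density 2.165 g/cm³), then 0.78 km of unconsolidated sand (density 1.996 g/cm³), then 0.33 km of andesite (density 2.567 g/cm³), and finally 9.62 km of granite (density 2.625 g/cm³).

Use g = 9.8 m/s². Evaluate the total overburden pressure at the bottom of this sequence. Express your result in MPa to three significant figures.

285 MPa

glacial till: 2165 kg/m³ × 9.8 m/s² × 650 m = 1.379×10^7 Pa = 13.79 MPa
unconsolidated sand: 1996 kg/m³ × 9.8 m/s² × 780 m = 1.526×10^7 Pa = 15.26 MPa
andesite: 2567 kg/m³ × 9.8 m/s² × 330 m = 8.302×10^6 Pa = 8.302 MPa
granite: 2625 kg/m³ × 9.8 m/s² × 9620 m = 2.475×10^8 Pa = 247.5 MPa
Total = 13.79 + 15.26 + 8.302 + 247.5 = 284.82 MPa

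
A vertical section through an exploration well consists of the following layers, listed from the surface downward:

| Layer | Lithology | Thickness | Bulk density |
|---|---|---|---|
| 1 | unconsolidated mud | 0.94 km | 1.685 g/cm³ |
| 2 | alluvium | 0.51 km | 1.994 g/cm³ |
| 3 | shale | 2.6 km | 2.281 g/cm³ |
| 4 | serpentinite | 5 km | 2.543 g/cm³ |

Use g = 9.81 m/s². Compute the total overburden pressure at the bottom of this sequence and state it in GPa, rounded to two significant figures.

unconsolidated mud: 1685 kg/m³ × 9.81 m/s² × 940 m = 1.554×10^7 Pa = 0.01554 GPa
alluvium: 1994 kg/m³ × 9.81 m/s² × 510 m = 9.976×10^6 Pa = 9.976×10^-3 GPa
shale: 2281 kg/m³ × 9.81 m/s² × 2600 m = 5.818×10^7 Pa = 0.05818 GPa
serpentinite: 2543 kg/m³ × 9.81 m/s² × 5000 m = 1.247×10^8 Pa = 0.1247 GPa
Total = 0.01554 + 9.976×10^-3 + 0.05818 + 0.1247 = 0.20843 GPa

0.21 GPa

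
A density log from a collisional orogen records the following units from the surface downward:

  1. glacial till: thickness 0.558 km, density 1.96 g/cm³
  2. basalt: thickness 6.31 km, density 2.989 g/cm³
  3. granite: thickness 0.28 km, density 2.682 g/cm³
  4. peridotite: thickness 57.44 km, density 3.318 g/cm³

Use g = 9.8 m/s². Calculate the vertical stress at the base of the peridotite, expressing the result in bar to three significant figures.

20700 bar

glacial till: 1960 kg/m³ × 9.8 m/s² × 558 m = 1.072×10^7 Pa = 107.2 bar
basalt: 2989 kg/m³ × 9.8 m/s² × 6310 m = 1.848×10^8 Pa = 1848 bar
granite: 2682 kg/m³ × 9.8 m/s² × 280 m = 7.359×10^6 Pa = 73.59 bar
peridotite: 3318 kg/m³ × 9.8 m/s² × 57440 m = 1.868×10^9 Pa = 18677 bar
Total = 107.2 + 1848 + 73.59 + 18677 = 20707 bar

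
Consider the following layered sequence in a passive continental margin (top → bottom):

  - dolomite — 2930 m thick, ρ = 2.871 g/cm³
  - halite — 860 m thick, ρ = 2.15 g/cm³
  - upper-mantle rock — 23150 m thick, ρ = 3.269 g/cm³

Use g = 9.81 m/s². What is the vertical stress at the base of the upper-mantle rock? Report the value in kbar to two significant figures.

8.4 kbar

dolomite: 2871 kg/m³ × 9.81 m/s² × 2930 m = 8.252×10^7 Pa = 0.8252 kbar
halite: 2150 kg/m³ × 9.81 m/s² × 860 m = 1.814×10^7 Pa = 0.1814 kbar
upper-mantle rock: 3269 kg/m³ × 9.81 m/s² × 23150 m = 7.424×10^8 Pa = 7.424 kbar
Total = 0.8252 + 0.1814 + 7.424 = 8.4306 kbar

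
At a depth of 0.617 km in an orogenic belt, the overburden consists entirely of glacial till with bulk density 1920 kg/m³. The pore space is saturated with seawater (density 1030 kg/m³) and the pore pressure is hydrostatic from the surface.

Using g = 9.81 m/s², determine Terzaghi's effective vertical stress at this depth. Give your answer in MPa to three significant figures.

Overburden (lithostatic) stress σ_v:
glacial till: 1920 kg/m³ × 9.81 m/s² × 617 m = 1.162×10^7 Pa = 11.62 MPa
Pore pressure P_p = 1030 kg/m³ × 9.81 m/s² × 617 m = 6.234×10^6 Pa = 6.234 MPa
Effective stress σ' = σ_v − P_p = 11.62 − 6.234 = 5.3870 MPa

5.39 MPa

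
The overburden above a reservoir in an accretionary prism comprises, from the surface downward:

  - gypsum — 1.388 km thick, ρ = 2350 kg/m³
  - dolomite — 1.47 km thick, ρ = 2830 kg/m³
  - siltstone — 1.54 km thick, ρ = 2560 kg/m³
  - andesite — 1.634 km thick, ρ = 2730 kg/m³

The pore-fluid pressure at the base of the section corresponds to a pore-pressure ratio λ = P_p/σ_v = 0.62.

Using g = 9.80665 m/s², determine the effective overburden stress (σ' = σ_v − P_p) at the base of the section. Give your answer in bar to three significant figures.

590 bar

Overburden (lithostatic) stress σ_v:
gypsum: 2350 kg/m³ × 9.80665 m/s² × 1388 m = 3.199×10^7 Pa = 31.99 MPa
dolomite: 2830 kg/m³ × 9.80665 m/s² × 1470 m = 4.080×10^7 Pa = 40.80 MPa
siltstone: 2560 kg/m³ × 9.80665 m/s² × 1540 m = 3.866×10^7 Pa = 38.66 MPa
andesite: 2730 kg/m³ × 9.80665 m/s² × 1634 m = 4.375×10^7 Pa = 43.75 MPa
Total = 31.99 + 40.80 + 38.66 + 43.75 = 155.19 MPa
Pore pressure P_p = λ·σ_v = 0.62 × 155.2 MPa = 96.22 MPa
Effective stress σ' = σ_v − P_p = 155.2 − 96.22 = 58.973 MPa = 589.73 bar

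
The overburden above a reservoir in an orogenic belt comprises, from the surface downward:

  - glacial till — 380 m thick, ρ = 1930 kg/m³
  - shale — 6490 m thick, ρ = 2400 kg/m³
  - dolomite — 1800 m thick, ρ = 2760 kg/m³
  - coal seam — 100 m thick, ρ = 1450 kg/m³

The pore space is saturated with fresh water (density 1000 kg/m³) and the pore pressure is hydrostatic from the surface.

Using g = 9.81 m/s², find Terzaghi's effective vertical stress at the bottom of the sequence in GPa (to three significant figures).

0.124 GPa

Overburden (lithostatic) stress σ_v:
glacial till: 1930 kg/m³ × 9.81 m/s² × 380 m = 7.195×10^6 Pa = 7.195 MPa
shale: 2400 kg/m³ × 9.81 m/s² × 6490 m = 1.528×10^8 Pa = 152.8 MPa
dolomite: 2760 kg/m³ × 9.81 m/s² × 1800 m = 4.874×10^7 Pa = 48.74 MPa
coal seam: 1450 kg/m³ × 9.81 m/s² × 100 m = 1.422×10^6 Pa = 1.422 MPa
Total = 7.195 + 152.8 + 48.74 + 1.422 = 210.15 MPa
Pore pressure P_p = 1000 kg/m³ × 9.81 m/s² × 8770 m = 8.603×10^7 Pa = 86.03 MPa
Effective stress σ' = σ_v − P_p = 210.2 − 86.03 = 124.12 MPa = 0.12412 GPa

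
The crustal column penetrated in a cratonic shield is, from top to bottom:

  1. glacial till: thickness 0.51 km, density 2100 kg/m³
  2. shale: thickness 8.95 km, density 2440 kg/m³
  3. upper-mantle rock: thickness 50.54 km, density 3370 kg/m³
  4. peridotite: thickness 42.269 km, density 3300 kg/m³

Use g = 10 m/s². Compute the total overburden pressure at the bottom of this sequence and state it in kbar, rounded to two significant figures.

glacial till: 2100 kg/m³ × 10 m/s² × 510 m = 1.071×10^7 Pa = 0.1071 kbar
shale: 2440 kg/m³ × 10 m/s² × 8950 m = 2.184×10^8 Pa = 2.184 kbar
upper-mantle rock: 3370 kg/m³ × 10 m/s² × 50540 m = 1.703×10^9 Pa = 17.03 kbar
peridotite: 3300 kg/m³ × 10 m/s² × 42269 m = 1.395×10^9 Pa = 13.95 kbar
Total = 0.1071 + 2.184 + 17.03 + 13.95 = 33.272 kbar

33 kbar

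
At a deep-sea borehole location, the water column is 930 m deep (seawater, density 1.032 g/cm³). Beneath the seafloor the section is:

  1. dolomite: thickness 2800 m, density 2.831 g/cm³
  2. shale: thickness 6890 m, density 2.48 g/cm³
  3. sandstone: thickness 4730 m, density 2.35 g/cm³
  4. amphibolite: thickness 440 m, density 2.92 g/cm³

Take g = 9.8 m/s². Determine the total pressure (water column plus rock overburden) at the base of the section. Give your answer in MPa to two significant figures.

seawater: 1032 kg/m³ × 9.8 m/s² × 930 m = 9.406×10^6 Pa = 9.406 MPa
dolomite: 2831 kg/m³ × 9.8 m/s² × 2800 m = 7.768×10^7 Pa = 77.68 MPa
shale: 2480 kg/m³ × 9.8 m/s² × 6890 m = 1.675×10^8 Pa = 167.5 MPa
sandstone: 2350 kg/m³ × 9.8 m/s² × 4730 m = 1.089×10^8 Pa = 108.9 MPa
amphibolite: 2920 kg/m³ × 9.8 m/s² × 440 m = 1.259×10^7 Pa = 12.59 MPa
Total = 9.406 + 77.68 + 167.5 + 108.9 + 12.59 = 376.07 MPa

380 MPa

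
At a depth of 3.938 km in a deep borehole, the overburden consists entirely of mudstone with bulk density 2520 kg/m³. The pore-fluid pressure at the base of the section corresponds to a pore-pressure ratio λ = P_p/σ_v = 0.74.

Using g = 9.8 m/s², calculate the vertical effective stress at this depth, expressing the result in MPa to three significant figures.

Overburden (lithostatic) stress σ_v:
mudstone: 2520 kg/m³ × 9.8 m/s² × 3938 m = 9.725×10^7 Pa = 97.25 MPa
Pore pressure P_p = λ·σ_v = 0.74 × 97.25 MPa = 71.97 MPa
Effective stress σ' = σ_v − P_p = 97.25 − 71.97 = 25.286 MPa

25.3 MPa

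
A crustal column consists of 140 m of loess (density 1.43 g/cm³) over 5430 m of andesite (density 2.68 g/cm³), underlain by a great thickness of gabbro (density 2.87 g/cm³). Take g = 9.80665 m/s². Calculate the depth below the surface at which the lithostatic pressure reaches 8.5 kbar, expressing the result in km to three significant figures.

30.6 km

Pressure at base of upper layers: 1430×9.80665×140 + 2680×9.80665×5430 = 1.447×10^8 Pa = 1.447 kbar
Remaining pressure to be supplied by gabbro: 8.500×10^8 − 1.447×10^8 = 7.053×10^8 Pa
Additional depth in gabbro = 7.053×10^8 Pa / (2870 kg/m³ × 9.80665 m/s²) = 25060 m
Total depth = 5570 m + 25060 m = 30630 m
= 30.630 km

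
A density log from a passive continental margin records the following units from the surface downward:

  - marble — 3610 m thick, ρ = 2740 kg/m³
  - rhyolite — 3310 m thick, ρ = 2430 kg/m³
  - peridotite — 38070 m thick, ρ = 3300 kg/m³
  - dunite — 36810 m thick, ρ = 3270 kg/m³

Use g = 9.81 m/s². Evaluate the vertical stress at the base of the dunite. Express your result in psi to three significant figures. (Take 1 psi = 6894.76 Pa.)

376000 psi

marble: 2740 kg/m³ × 9.81 m/s² × 3610 m = 9.703×10^7 Pa = 14074 psi
rhyolite: 2430 kg/m³ × 9.81 m/s² × 3310 m = 7.890×10^7 Pa = 11444 psi
peridotite: 3300 kg/m³ × 9.81 m/s² × 38070 m = 1.232×10^9 Pa = 1.788×10^5 psi
dunite: 3270 kg/m³ × 9.81 m/s² × 36810 m = 1.181×10^9 Pa = 1.713×10^5 psi
Total = 14074 + 11444 + 1.788×10^5 + 1.713×10^5 = 3.7553×10^5 psi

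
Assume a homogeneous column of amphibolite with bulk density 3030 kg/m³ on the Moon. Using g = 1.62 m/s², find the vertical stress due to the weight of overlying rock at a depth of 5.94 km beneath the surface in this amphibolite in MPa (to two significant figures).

29 MPa

amphibolite: 3030 kg/m³ × 1.62 m/s² × 5940 m = 2.916×10^7 Pa = 29.16 MPa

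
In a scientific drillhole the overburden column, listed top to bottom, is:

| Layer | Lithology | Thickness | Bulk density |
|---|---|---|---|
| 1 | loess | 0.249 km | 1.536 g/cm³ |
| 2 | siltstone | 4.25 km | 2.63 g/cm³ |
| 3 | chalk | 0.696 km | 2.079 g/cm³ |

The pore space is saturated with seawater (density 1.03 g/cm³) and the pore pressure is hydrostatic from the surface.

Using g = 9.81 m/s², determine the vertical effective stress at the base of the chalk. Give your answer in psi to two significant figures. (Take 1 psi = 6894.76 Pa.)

11000 psi

Overburden (lithostatic) stress σ_v:
loess: 1536 kg/m³ × 9.81 m/s² × 249 m = 3.752×10^6 Pa = 3.752 MPa
siltstone: 2630 kg/m³ × 9.81 m/s² × 4250 m = 1.097×10^8 Pa = 109.7 MPa
chalk: 2079 kg/m³ × 9.81 m/s² × 696 m = 1.419×10^7 Pa = 14.19 MPa
Total = 3.752 + 109.7 + 14.19 = 127.60 MPa
Pore pressure P_p = 1030 kg/m³ × 9.81 m/s² × 5195 m = 5.249×10^7 Pa = 52.49 MPa
Effective stress σ' = σ_v − P_p = 127.6 − 52.49 = 75.106 MPa = 10893 psi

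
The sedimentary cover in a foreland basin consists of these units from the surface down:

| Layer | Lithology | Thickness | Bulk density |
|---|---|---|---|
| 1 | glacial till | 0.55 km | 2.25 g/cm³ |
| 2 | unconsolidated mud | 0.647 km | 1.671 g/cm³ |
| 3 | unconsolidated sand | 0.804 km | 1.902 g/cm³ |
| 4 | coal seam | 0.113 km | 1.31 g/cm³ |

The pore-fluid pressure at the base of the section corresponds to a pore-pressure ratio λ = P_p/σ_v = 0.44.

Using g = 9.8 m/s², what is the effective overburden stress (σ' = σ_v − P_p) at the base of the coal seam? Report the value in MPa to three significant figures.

Overburden (lithostatic) stress σ_v:
glacial till: 2250 kg/m³ × 9.8 m/s² × 550 m = 1.213×10^7 Pa = 12.13 MPa
unconsolidated mud: 1671 kg/m³ × 9.8 m/s² × 647 m = 1.060×10^7 Pa = 10.60 MPa
unconsolidated sand: 1902 kg/m³ × 9.8 m/s² × 804 m = 1.499×10^7 Pa = 14.99 MPa
coal seam: 1310 kg/m³ × 9.8 m/s² × 113 m = 1.451×10^6 Pa = 1.451 MPa
Total = 12.13 + 10.60 + 14.99 + 1.451 = 39.160 MPa
Pore pressure P_p = λ·σ_v = 0.44 × 39.16 MPa = 17.23 MPa
Effective stress σ' = σ_v − P_p = 39.16 − 17.23 = 21.929 MPa

21.9 MPa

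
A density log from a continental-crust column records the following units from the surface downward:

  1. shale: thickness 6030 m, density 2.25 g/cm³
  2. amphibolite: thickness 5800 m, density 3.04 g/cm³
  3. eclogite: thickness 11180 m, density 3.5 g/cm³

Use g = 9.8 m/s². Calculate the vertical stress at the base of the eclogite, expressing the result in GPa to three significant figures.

shale: 2250 kg/m³ × 9.8 m/s² × 6030 m = 1.330×10^8 Pa = 0.1330 GPa
amphibolite: 3040 kg/m³ × 9.8 m/s² × 5800 m = 1.728×10^8 Pa = 0.1728 GPa
eclogite: 3500 kg/m³ × 9.8 m/s² × 11180 m = 3.835×10^8 Pa = 0.3835 GPa
Total = 0.1330 + 0.1728 + 0.3835 = 0.68923 GPa

0.689 GPa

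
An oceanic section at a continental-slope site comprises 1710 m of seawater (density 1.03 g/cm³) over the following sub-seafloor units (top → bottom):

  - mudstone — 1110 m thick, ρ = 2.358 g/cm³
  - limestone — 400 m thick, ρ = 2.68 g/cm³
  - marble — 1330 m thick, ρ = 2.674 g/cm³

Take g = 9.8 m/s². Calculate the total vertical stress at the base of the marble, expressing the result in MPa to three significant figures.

88.3 MPa

seawater: 1030 kg/m³ × 9.8 m/s² × 1710 m = 1.726×10^7 Pa = 17.26 MPa
mudstone: 2358 kg/m³ × 9.8 m/s² × 1110 m = 2.565×10^7 Pa = 25.65 MPa
limestone: 2680 kg/m³ × 9.8 m/s² × 400 m = 1.051×10^7 Pa = 10.51 MPa
marble: 2674 kg/m³ × 9.8 m/s² × 1330 m = 3.485×10^7 Pa = 34.85 MPa
Total = 17.26 + 25.65 + 10.51 + 34.85 = 88.270 MPa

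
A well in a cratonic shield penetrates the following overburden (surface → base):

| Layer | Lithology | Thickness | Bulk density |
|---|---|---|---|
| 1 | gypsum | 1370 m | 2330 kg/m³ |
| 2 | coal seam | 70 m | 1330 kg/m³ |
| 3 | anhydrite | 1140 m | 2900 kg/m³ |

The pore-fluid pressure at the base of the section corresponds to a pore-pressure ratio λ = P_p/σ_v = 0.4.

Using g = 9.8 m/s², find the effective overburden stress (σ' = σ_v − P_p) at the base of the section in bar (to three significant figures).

388 bar

Overburden (lithostatic) stress σ_v:
gypsum: 2330 kg/m³ × 9.8 m/s² × 1370 m = 3.128×10^7 Pa = 31.28 MPa
coal seam: 1330 kg/m³ × 9.8 m/s² × 70 m = 9.124×10^5 Pa = 0.9124 MPa
anhydrite: 2900 kg/m³ × 9.8 m/s² × 1140 m = 3.240×10^7 Pa = 32.40 MPa
Total = 31.28 + 0.9124 + 32.40 = 64.594 MPa
Pore pressure P_p = λ·σ_v = 0.4 × 64.59 MPa = 25.84 MPa
Effective stress σ' = σ_v − P_p = 64.59 − 25.84 = 38.756 MPa = 387.56 bar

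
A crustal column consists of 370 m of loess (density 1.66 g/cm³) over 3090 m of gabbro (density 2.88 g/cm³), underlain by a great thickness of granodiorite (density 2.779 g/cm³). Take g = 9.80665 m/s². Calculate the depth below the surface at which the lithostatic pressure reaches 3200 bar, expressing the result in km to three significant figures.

Pressure at base of upper layers: 1660×9.80665×370 + 2880×9.80665×3090 = 9.329×10^7 Pa = 932.9 bar
Remaining pressure to be supplied by granodiorite: 3.200×10^8 − 9.329×10^7 = 2.267×10^8 Pa
Additional depth in granodiorite = 2.267×10^8 Pa / (2779 kg/m³ × 9.80665 m/s²) = 8318.6 m
Total depth = 3460 m + 8318.6 m = 11779 m
= 11.779 km

11.8 km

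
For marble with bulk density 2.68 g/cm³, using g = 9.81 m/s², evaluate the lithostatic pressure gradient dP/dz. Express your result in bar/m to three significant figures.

0.263 bar/m

dP/dz = ρg = 2680 kg/m³ × 9.81 m/s² = 26291 Pa/m
= 26291 Pa/m × (1 bar/m / 1.0000×10^5 Pa/m) = 0.26291 bar/m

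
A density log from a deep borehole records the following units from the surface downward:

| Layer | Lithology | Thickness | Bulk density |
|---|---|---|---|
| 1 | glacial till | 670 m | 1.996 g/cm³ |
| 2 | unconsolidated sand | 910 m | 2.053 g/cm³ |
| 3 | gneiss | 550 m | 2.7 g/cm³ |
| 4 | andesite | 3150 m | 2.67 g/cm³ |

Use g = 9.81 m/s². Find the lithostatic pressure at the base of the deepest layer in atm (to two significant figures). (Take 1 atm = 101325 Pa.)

1300 atm

glacial till: 1996 kg/m³ × 9.81 m/s² × 670 m = 1.312×10^7 Pa = 129.5 atm
unconsolidated sand: 2053 kg/m³ × 9.81 m/s² × 910 m = 1.833×10^7 Pa = 180.9 atm
gneiss: 2700 kg/m³ × 9.81 m/s² × 550 m = 1.457×10^7 Pa = 143.8 atm
andesite: 2670 kg/m³ × 9.81 m/s² × 3150 m = 8.251×10^7 Pa = 814.3 atm
Total = 129.5 + 180.9 + 143.8 + 814.3 = 1268.4 atm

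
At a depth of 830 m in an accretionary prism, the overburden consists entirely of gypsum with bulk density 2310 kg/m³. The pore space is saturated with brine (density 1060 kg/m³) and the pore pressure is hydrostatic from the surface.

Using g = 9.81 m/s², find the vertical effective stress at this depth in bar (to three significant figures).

102 bar

Overburden (lithostatic) stress σ_v:
gypsum: 2310 kg/m³ × 9.81 m/s² × 830 m = 1.881×10^7 Pa = 18.81 MPa
Pore pressure P_p = 1060 kg/m³ × 9.81 m/s² × 830 m = 8.631×10^6 Pa = 8.631 MPa
Effective stress σ' = σ_v − P_p = 18.81 − 8.631 = 10.178 MPa = 101.78 bar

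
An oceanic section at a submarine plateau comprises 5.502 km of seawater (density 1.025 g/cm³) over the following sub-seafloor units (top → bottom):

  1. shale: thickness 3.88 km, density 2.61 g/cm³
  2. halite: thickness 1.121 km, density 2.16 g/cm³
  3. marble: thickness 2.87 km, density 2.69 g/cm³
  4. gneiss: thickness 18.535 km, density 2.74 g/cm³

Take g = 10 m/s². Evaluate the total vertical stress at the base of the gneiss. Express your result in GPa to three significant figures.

0.767 GPa

seawater: 1025 kg/m³ × 10 m/s² × 5502 m = 5.640×10^7 Pa = 0.05640 GPa
shale: 2610 kg/m³ × 10 m/s² × 3880 m = 1.013×10^8 Pa = 0.1013 GPa
halite: 2160 kg/m³ × 10 m/s² × 1121 m = 2.421×10^7 Pa = 0.02421 GPa
marble: 2690 kg/m³ × 10 m/s² × 2870 m = 7.720×10^7 Pa = 0.07720 GPa
gneiss: 2740 kg/m³ × 10 m/s² × 18535 m = 5.079×10^8 Pa = 0.5079 GPa
Total = 0.05640 + 0.1013 + 0.02421 + 0.07720 + 0.5079 = 0.76694 GPa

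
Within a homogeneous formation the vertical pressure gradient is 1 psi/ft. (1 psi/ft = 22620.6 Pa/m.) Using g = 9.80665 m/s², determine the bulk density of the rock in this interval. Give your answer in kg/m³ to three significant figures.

2310 kg/m³

ρ = (dP/dz)/g = 1 psi/ft / 9.80665 m/s² = 22621 Pa/m / 9.80665 m/s² = 2306.7 kg/m³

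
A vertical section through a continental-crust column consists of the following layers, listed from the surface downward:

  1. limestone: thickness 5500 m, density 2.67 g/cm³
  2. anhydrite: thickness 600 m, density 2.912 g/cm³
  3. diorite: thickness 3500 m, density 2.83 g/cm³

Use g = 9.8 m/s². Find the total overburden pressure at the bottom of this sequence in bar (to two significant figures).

limestone: 2670 kg/m³ × 9.8 m/s² × 5500 m = 1.439×10^8 Pa = 1439 bar
anhydrite: 2912 kg/m³ × 9.8 m/s² × 600 m = 1.712×10^7 Pa = 171.2 bar
diorite: 2830 kg/m³ × 9.8 m/s² × 3500 m = 9.707×10^7 Pa = 970.7 bar
Total = 1439 + 171.2 + 970.7 = 2581.0 bar

2600 bar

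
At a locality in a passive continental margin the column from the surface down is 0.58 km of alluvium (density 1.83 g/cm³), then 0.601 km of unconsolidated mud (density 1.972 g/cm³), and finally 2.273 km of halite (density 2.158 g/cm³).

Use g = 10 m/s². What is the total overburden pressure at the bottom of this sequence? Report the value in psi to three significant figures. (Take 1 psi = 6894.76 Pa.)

10400 psi

alluvium: 1830 kg/m³ × 10 m/s² × 580 m = 1.061×10^7 Pa = 1539 psi
unconsolidated mud: 1972 kg/m³ × 10 m/s² × 601 m = 1.185×10^7 Pa = 1719 psi
halite: 2158 kg/m³ × 10 m/s² × 2273 m = 4.905×10^7 Pa = 7114 psi
Total = 1539 + 1719 + 7114 = 10373 psi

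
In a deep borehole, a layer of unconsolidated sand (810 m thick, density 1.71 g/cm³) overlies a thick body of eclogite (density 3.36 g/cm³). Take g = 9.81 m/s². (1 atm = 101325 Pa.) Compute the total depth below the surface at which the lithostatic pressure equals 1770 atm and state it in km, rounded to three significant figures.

Pressure at base of upper layers: 1710×9.81×810 = 1.359×10^7 Pa = 134.1 atm
Remaining pressure to be supplied by eclogite: 1.793×10^8 − 1.359×10^7 = 1.658×10^8 Pa
Additional depth in eclogite = 1.658×10^8 Pa / (3360 kg/m³ × 9.81 m/s²) = 5028.8 m
Total depth = 810 m + 5028.8 m = 5838.8 m
= 5.8388 km

5.84 km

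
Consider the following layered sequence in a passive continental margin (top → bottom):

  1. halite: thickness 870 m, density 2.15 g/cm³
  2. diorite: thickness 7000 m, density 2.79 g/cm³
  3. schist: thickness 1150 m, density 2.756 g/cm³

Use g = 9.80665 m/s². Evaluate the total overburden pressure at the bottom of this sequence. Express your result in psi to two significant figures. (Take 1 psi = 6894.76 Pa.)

halite: 2150 kg/m³ × 9.80665 m/s² × 870 m = 1.834×10^7 Pa = 2660 psi
diorite: 2790 kg/m³ × 9.80665 m/s² × 7000 m = 1.915×10^8 Pa = 27778 psi
schist: 2756 kg/m³ × 9.80665 m/s² × 1150 m = 3.108×10^7 Pa = 4508 psi
Total = 2660 + 27778 + 4508 = 34947 psi

35000 psi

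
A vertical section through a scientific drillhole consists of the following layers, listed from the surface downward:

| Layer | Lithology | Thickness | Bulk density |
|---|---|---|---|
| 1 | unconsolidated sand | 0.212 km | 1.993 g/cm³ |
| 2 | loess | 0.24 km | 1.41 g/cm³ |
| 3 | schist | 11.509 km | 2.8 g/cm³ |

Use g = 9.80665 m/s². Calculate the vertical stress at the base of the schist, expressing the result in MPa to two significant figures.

320 MPa

unconsolidated sand: 1993 kg/m³ × 9.80665 m/s² × 212 m = 4.143×10^6 Pa = 4.143 MPa
loess: 1410 kg/m³ × 9.80665 m/s² × 240 m = 3.319×10^6 Pa = 3.319 MPa
schist: 2800 kg/m³ × 9.80665 m/s² × 11509 m = 3.160×10^8 Pa = 316.0 MPa
Total = 4.143 + 3.319 + 316.0 = 323.48 MPa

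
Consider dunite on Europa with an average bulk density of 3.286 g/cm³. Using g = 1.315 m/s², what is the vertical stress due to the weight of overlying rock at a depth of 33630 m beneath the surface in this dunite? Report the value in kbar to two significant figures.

1.5 kbar

dunite: 3286 kg/m³ × 1.315 m/s² × 33630 m = 1.453×10^8 Pa = 1.453 kbar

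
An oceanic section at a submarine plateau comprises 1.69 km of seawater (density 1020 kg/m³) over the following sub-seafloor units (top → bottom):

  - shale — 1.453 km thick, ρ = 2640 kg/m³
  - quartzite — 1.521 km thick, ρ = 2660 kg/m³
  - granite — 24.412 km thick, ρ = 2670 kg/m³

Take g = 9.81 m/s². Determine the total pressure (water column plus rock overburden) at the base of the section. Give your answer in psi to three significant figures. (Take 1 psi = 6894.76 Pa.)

106000 psi

seawater: 1020 kg/m³ × 9.81 m/s² × 1690 m = 1.691×10^7 Pa = 2453 psi
shale: 2640 kg/m³ × 9.81 m/s² × 1453 m = 3.763×10^7 Pa = 5458 psi
quartzite: 2660 kg/m³ × 9.81 m/s² × 1521 m = 3.969×10^7 Pa = 5757 psi
granite: 2670 kg/m³ × 9.81 m/s² × 24412 m = 6.394×10^8 Pa = 92739 psi
Total = 2453 + 5458 + 5757 + 92739 = 1.0641×10^5 psi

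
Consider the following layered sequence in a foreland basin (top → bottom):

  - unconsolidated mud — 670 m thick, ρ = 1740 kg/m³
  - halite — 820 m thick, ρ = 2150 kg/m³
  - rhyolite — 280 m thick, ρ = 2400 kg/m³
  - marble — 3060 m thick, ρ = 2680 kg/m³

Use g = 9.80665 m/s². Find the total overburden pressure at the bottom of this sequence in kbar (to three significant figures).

1.16 kbar

unconsolidated mud: 1740 kg/m³ × 9.80665 m/s² × 670 m = 1.143×10^7 Pa = 0.1143 kbar
halite: 2150 kg/m³ × 9.80665 m/s² × 820 m = 1.729×10^7 Pa = 0.1729 kbar
rhyolite: 2400 kg/m³ × 9.80665 m/s² × 280 m = 6.590×10^6 Pa = 0.06590 kbar
marble: 2680 kg/m³ × 9.80665 m/s² × 3060 m = 8.042×10^7 Pa = 0.8042 kbar
Total = 0.1143 + 0.1729 + 0.06590 + 0.8042 = 1.1573 kbar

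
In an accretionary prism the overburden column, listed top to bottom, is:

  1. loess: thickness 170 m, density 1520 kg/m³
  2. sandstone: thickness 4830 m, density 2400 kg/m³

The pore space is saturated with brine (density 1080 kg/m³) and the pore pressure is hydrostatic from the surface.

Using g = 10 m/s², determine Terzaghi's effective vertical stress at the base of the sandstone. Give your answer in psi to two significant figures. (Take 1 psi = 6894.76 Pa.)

Overburden (lithostatic) stress σ_v:
loess: 1520 kg/m³ × 10 m/s² × 170 m = 2.584×10^6 Pa = 2.584 MPa
sandstone: 2400 kg/m³ × 10 m/s² × 4830 m = 1.159×10^8 Pa = 115.9 MPa
Total = 2.584 + 115.9 = 118.50 MPa
Pore pressure P_p = 1080 kg/m³ × 10 m/s² × 5000 m = 5.400×10^7 Pa = 54.00 MPa
Effective stress σ' = σ_v − P_p = 118.5 − 54.00 = 64.504 MPa = 9355.5 psi

9400 psi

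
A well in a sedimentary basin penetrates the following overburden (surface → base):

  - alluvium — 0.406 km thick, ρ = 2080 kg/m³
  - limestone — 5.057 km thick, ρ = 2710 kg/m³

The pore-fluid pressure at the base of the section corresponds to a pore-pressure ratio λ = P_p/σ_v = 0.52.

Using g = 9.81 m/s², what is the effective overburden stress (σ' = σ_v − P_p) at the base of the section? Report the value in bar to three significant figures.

Overburden (lithostatic) stress σ_v:
alluvium: 2080 kg/m³ × 9.81 m/s² × 406 m = 8.284×10^6 Pa = 8.284 MPa
limestone: 2710 kg/m³ × 9.81 m/s² × 5057 m = 1.344×10^8 Pa = 134.4 MPa
Total = 8.284 + 134.4 = 142.73 MPa
Pore pressure P_p = λ·σ_v = 0.52 × 142.7 MPa = 74.22 MPa
Effective stress σ' = σ_v − P_p = 142.7 − 74.22 = 68.508 MPa = 685.08 bar

685 bar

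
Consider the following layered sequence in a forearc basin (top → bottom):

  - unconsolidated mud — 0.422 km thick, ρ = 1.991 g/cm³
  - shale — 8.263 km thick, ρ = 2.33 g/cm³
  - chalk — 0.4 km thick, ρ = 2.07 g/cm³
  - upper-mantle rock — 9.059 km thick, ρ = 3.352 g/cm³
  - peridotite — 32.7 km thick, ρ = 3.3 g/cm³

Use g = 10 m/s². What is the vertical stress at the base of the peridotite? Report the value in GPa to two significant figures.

1.6 GPa

unconsolidated mud: 1991 kg/m³ × 10 m/s² × 422 m = 8.402×10^6 Pa = 8.402×10^-3 GPa
shale: 2330 kg/m³ × 10 m/s² × 8263 m = 1.925×10^8 Pa = 0.1925 GPa
chalk: 2070 kg/m³ × 10 m/s² × 400 m = 8.280×10^6 Pa = 8.280×10^-3 GPa
upper-mantle rock: 3352 kg/m³ × 10 m/s² × 9059 m = 3.037×10^8 Pa = 0.3037 GPa
peridotite: 3300 kg/m³ × 10 m/s² × 32700 m = 1.079×10^9 Pa = 1.079 GPa
Total = 8.402×10^-3 + 0.1925 + 8.280×10^-3 + 0.3037 + 1.079 = 1.5920 GPa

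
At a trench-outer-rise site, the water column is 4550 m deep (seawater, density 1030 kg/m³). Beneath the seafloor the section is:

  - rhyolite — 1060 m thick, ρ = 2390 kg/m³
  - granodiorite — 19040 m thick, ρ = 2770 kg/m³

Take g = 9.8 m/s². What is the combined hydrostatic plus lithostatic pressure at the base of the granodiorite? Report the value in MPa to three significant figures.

588 MPa

seawater: 1030 kg/m³ × 9.8 m/s² × 4550 m = 4.593×10^7 Pa = 45.93 MPa
rhyolite: 2390 kg/m³ × 9.8 m/s² × 1060 m = 2.483×10^7 Pa = 24.83 MPa
granodiorite: 2770 kg/m³ × 9.8 m/s² × 19040 m = 5.169×10^8 Pa = 516.9 MPa
Total = 45.93 + 24.83 + 516.9 = 587.61 MPa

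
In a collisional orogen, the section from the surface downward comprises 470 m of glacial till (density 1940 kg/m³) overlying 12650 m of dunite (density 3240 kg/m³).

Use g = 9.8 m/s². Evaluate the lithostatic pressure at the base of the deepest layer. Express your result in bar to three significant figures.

4110 bar

glacial till: 1940 kg/m³ × 9.8 m/s² × 470 m = 8.936×10^6 Pa = 89.36 bar
dunite: 3240 kg/m³ × 9.8 m/s² × 12650 m = 4.017×10^8 Pa = 4017 bar
Total = 89.36 + 4017 = 4106.0 bar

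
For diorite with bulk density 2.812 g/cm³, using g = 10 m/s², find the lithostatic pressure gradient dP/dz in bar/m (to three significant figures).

0.281 bar/m

dP/dz = ρg = 2812 kg/m³ × 10 m/s² = 28120 Pa/m
= 28120 Pa/m × (1 bar/m / 1.0000×10^5 Pa/m) = 0.28120 bar/m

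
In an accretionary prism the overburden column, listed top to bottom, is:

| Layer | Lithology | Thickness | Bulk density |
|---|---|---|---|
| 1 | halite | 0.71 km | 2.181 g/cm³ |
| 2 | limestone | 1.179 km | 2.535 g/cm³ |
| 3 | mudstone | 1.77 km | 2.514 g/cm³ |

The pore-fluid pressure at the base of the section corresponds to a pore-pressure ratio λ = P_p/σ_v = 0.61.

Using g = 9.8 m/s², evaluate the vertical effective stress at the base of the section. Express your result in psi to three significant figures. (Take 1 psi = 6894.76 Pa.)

4980 psi

Overburden (lithostatic) stress σ_v:
halite: 2181 kg/m³ × 9.8 m/s² × 710 m = 1.518×10^7 Pa = 15.18 MPa
limestone: 2535 kg/m³ × 9.8 m/s² × 1179 m = 2.929×10^7 Pa = 29.29 MPa
mudstone: 2514 kg/m³ × 9.8 m/s² × 1770 m = 4.361×10^7 Pa = 43.61 MPa
Total = 15.18 + 29.29 + 43.61 = 88.073 MPa
Pore pressure P_p = λ·σ_v = 0.61 × 88.07 MPa = 53.72 MPa
Effective stress σ' = σ_v − P_p = 88.07 − 53.72 = 34.349 MPa = 4981.8 psi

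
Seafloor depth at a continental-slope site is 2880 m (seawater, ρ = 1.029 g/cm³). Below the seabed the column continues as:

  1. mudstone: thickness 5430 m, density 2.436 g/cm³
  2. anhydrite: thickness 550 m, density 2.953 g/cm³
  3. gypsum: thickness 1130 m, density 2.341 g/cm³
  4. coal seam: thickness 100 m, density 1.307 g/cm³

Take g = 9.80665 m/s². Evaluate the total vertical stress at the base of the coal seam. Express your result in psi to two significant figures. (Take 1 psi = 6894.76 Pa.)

seawater: 1029 kg/m³ × 9.80665 m/s² × 2880 m = 2.906×10^7 Pa = 4215 psi
mudstone: 2436 kg/m³ × 9.80665 m/s² × 5430 m = 1.297×10^8 Pa = 18814 psi
anhydrite: 2953 kg/m³ × 9.80665 m/s² × 550 m = 1.593×10^7 Pa = 2310 psi
gypsum: 2341 kg/m³ × 9.80665 m/s² × 1130 m = 2.594×10^7 Pa = 3763 psi
coal seam: 1307 kg/m³ × 9.80665 m/s² × 100 m = 1.282×10^6 Pa = 185.9 psi
Total = 4215 + 18814 + 2310 + 3763 + 185.9 = 29288 psi

29000 psi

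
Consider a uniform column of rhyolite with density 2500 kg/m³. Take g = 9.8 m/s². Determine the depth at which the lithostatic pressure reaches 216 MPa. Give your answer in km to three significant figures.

h = P/(ρg) = 216 MPa / (2500 kg/m³ × 9.8 m/s²) = 2.160×10^8 Pa / 24500 Pa/m = 8816.3 m
= 8.8163 km

8.82 km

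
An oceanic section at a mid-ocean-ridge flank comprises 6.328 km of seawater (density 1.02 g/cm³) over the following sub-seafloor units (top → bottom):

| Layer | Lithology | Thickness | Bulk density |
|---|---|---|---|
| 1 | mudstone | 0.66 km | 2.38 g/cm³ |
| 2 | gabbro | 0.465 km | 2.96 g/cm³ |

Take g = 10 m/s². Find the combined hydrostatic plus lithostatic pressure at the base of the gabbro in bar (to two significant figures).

seawater: 1020 kg/m³ × 10 m/s² × 6328 m = 6.455×10^7 Pa = 645.5 bar
mudstone: 2380 kg/m³ × 10 m/s² × 660 m = 1.571×10^7 Pa = 157.1 bar
gabbro: 2960 kg/m³ × 10 m/s² × 465 m = 1.376×10^7 Pa = 137.6 bar
Total = 645.5 + 157.1 + 137.6 = 940.18 bar

940 bar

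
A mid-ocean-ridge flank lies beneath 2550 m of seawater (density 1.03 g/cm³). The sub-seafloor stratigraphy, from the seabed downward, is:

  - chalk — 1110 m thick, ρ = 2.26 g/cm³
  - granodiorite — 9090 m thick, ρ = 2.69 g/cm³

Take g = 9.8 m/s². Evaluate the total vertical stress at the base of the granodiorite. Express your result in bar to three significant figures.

2900 bar

seawater: 1030 kg/m³ × 9.8 m/s² × 2550 m = 2.574×10^7 Pa = 257.4 bar
chalk: 2260 kg/m³ × 9.8 m/s² × 1110 m = 2.458×10^7 Pa = 245.8 bar
granodiorite: 2690 kg/m³ × 9.8 m/s² × 9090 m = 2.396×10^8 Pa = 2396 bar
Total = 257.4 + 245.8 + 2396 = 2899.5 bar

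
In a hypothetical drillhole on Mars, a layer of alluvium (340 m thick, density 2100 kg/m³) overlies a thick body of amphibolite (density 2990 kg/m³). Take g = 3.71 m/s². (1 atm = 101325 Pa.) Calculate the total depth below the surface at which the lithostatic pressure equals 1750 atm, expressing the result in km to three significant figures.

16.1 km

Pressure at base of upper layers: 2100×3.71×340 = 2.649×10^6 Pa = 26.14 atm
Remaining pressure to be supplied by amphibolite: 1.773×10^8 − 2.649×10^6 = 1.747×10^8 Pa
Additional depth in amphibolite = 1.747×10^8 Pa / (2990 kg/m³ × 3.71 m/s²) = 15746 m
Total depth = 340 m + 15746 m = 16086 m
= 16.086 km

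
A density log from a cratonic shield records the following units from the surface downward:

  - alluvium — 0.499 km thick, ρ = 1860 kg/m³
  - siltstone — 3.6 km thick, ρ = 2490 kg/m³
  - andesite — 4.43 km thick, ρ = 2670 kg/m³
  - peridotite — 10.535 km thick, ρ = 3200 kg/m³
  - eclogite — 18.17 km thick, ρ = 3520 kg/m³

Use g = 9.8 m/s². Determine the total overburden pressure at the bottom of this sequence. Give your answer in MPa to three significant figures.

1170 MPa

alluvium: 1860 kg/m³ × 9.8 m/s² × 499 m = 9.096×10^6 Pa = 9.096 MPa
siltstone: 2490 kg/m³ × 9.8 m/s² × 3600 m = 8.785×10^7 Pa = 87.85 MPa
andesite: 2670 kg/m³ × 9.8 m/s² × 4430 m = 1.159×10^8 Pa = 115.9 MPa
peridotite: 3200 kg/m³ × 9.8 m/s² × 10535 m = 3.304×10^8 Pa = 330.4 MPa
eclogite: 3520 kg/m³ × 9.8 m/s² × 18170 m = 6.268×10^8 Pa = 626.8 MPa
Total = 9.096 + 87.85 + 115.9 + 330.4 + 626.8 = 1170.0 MPa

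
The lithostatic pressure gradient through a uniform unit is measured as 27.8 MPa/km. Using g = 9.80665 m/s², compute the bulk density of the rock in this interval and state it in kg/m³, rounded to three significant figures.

ρ = (dP/dz)/g = 27.8 MPa/km / 9.80665 m/s² = 27800 Pa/m / 9.80665 m/s² = 2834.8 kg/m³

2830 kg/m³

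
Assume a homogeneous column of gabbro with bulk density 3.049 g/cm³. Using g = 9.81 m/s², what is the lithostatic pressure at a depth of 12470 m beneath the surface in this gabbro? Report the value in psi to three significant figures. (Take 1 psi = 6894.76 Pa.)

54100 psi

gabbro: 3049 kg/m³ × 9.81 m/s² × 12470 m = 3.730×10^8 Pa = 54097 psi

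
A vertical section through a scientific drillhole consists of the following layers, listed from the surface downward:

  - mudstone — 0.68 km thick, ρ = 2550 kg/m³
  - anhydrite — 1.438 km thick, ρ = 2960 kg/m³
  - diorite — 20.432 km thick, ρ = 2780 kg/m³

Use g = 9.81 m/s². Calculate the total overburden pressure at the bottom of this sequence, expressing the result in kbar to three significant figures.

mudstone: 2550 kg/m³ × 9.81 m/s² × 680 m = 1.701×10^7 Pa = 0.1701 kbar
anhydrite: 2960 kg/m³ × 9.81 m/s² × 1438 m = 4.176×10^7 Pa = 0.4176 kbar
diorite: 2780 kg/m³ × 9.81 m/s² × 20432 m = 5.572×10^8 Pa = 5.572 kbar
Total = 0.1701 + 0.4176 + 5.572 = 6.1598 kbar

6.16 kbar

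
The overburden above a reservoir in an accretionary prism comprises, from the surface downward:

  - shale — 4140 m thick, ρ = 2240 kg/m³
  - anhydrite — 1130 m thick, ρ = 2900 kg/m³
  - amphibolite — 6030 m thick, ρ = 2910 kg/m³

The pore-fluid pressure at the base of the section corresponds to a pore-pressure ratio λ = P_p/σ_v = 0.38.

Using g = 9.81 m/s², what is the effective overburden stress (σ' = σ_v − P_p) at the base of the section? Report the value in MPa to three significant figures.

Overburden (lithostatic) stress σ_v:
shale: 2240 kg/m³ × 9.81 m/s² × 4140 m = 9.097×10^7 Pa = 90.97 MPa
anhydrite: 2900 kg/m³ × 9.81 m/s² × 1130 m = 3.215×10^7 Pa = 32.15 MPa
amphibolite: 2910 kg/m³ × 9.81 m/s² × 6030 m = 1.721×10^8 Pa = 172.1 MPa
Total = 90.97 + 32.15 + 172.1 = 295.26 MPa
Pore pressure P_p = λ·σ_v = 0.38 × 295.3 MPa = 112.2 MPa
Effective stress σ' = σ_v − P_p = 295.3 − 112.2 = 183.06 MPa

183 MPa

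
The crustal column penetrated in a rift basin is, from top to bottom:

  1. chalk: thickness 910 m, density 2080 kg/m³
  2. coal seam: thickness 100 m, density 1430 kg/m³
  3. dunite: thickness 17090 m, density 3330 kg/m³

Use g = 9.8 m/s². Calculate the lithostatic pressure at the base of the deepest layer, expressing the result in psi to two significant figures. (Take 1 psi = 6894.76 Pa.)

chalk: 2080 kg/m³ × 9.8 m/s² × 910 m = 1.855×10^7 Pa = 2690 psi
coal seam: 1430 kg/m³ × 9.8 m/s² × 100 m = 1.401×10^6 Pa = 203.3 psi
dunite: 3330 kg/m³ × 9.8 m/s² × 17090 m = 5.577×10^8 Pa = 80890 psi
Total = 2690 + 203.3 + 80890 = 83783 psi

84000 psi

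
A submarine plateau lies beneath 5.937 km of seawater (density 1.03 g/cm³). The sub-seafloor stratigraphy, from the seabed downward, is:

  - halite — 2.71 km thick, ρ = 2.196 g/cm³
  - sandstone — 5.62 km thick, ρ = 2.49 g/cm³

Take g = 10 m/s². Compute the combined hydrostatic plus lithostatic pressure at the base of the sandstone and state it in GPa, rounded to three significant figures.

0.261 GPa

seawater: 1030 kg/m³ × 10 m/s² × 5937 m = 6.115×10^7 Pa = 0.06115 GPa
halite: 2196 kg/m³ × 10 m/s² × 2710 m = 5.951×10^7 Pa = 0.05951 GPa
sandstone: 2490 kg/m³ × 10 m/s² × 5620 m = 1.399×10^8 Pa = 0.1399 GPa
Total = 0.06115 + 0.05951 + 0.1399 = 0.26060 GPa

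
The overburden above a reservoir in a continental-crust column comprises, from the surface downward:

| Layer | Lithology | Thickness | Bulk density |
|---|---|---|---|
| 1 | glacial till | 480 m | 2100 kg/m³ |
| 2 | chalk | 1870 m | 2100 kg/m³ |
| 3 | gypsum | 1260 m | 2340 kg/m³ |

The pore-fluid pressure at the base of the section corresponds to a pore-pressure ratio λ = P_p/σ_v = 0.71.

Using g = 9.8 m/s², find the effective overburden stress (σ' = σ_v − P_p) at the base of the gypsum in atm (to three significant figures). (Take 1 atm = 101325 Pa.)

Overburden (lithostatic) stress σ_v:
glacial till: 2100 kg/m³ × 9.8 m/s² × 480 m = 9.878×10^6 Pa = 9.878 MPa
chalk: 2100 kg/m³ × 9.8 m/s² × 1870 m = 3.848×10^7 Pa = 38.48 MPa
gypsum: 2340 kg/m³ × 9.8 m/s² × 1260 m = 2.889×10^7 Pa = 28.89 MPa
Total = 9.878 + 38.48 + 28.89 = 77.257 MPa
Pore pressure P_p = λ·σ_v = 0.71 × 77.26 MPa = 54.85 MPa
Effective stress σ' = σ_v − P_p = 77.26 − 54.85 = 22.405 MPa = 221.12 atm

221 atm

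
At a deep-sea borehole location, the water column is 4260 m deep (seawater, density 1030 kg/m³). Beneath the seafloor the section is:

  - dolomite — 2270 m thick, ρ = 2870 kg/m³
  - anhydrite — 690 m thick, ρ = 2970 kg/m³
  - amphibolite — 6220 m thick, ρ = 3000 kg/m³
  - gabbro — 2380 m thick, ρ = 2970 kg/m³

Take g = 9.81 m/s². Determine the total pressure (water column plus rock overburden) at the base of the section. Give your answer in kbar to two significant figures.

seawater: 1030 kg/m³ × 9.81 m/s² × 4260 m = 4.304×10^7 Pa = 0.4304 kbar
dolomite: 2870 kg/m³ × 9.81 m/s² × 2270 m = 6.391×10^7 Pa = 0.6391 kbar
anhydrite: 2970 kg/m³ × 9.81 m/s² × 690 m = 2.010×10^7 Pa = 0.2010 kbar
amphibolite: 3000 kg/m³ × 9.81 m/s² × 6220 m = 1.831×10^8 Pa = 1.831 kbar
gabbro: 2970 kg/m³ × 9.81 m/s² × 2380 m = 6.934×10^7 Pa = 0.6934 kbar
Total = 0.4304 + 0.6391 + 0.2010 + 1.831 + 0.6934 = 3.7946 kbar

3.8 kbar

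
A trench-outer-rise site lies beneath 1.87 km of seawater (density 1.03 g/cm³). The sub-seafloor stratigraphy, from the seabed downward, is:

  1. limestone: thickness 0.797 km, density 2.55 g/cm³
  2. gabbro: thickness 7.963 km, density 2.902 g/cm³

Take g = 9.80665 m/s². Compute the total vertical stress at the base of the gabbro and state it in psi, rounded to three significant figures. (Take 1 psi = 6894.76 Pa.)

seawater: 1030 kg/m³ × 9.80665 m/s² × 1870 m = 1.889×10^7 Pa = 2740 psi
limestone: 2550 kg/m³ × 9.80665 m/s² × 797 m = 1.993×10^7 Pa = 2891 psi
gabbro: 2902 kg/m³ × 9.80665 m/s² × 7963 m = 2.266×10^8 Pa = 32868 psi
Total = 2740 + 2891 + 32868 = 38498 psi

38500 psi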